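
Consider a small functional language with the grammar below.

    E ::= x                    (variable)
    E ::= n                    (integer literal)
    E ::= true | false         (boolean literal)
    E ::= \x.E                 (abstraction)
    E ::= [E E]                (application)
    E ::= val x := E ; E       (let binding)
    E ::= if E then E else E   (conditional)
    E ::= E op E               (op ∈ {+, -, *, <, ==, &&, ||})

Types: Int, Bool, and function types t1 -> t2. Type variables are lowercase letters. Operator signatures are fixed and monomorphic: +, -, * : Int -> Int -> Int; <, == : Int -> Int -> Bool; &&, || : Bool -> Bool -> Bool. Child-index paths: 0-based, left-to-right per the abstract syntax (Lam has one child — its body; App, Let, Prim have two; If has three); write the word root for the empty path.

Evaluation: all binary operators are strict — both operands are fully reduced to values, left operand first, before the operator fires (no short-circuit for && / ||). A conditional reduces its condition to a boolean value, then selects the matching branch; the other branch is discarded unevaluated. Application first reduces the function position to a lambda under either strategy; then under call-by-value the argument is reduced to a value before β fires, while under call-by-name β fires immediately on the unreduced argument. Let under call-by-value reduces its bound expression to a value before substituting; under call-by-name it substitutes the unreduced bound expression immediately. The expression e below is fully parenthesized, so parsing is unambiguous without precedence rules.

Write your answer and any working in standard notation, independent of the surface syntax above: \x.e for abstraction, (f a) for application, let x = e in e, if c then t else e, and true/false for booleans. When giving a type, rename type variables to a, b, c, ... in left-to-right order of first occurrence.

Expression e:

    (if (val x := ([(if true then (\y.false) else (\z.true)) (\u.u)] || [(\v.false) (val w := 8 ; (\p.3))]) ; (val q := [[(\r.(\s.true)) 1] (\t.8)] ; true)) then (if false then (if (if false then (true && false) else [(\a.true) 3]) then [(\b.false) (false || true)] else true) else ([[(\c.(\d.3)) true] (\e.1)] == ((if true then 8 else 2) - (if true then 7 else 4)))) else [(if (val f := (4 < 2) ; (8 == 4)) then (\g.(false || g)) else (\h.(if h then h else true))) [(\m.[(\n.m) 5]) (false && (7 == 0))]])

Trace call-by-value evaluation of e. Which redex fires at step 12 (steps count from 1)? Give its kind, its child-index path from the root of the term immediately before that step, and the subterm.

Answer: beta at 0.0 : ((\c.(\d.3)) true)

Trace:
step 0: (if (let x = (((if true then (\y.false) else (\z.true)) (\u.u)) || ((\v.false) (let w = 8 in (\p.3)))) in (let q = (((\r.(\s.true)) 1) (\t.8)) in true)) then (if false then (if (if false then (true && false) else ((\a.true) 3)) then ((\b.false) (false || true)) else true) else ((((\c.(\d.3)) true) (\e.1)) == ((if true then 8 else 2) - (if true then 7 else 4)))) else ((if (let f = (4 < 2) in (8 == 4)) then (\g.(false || g)) else (\h.(if h then h else true))) ((\m.((\n.m) 5)) (false && (7 == 0)))))
step 1: [if@0.0.0.0] (if (let x = (((\y.false) (\u.u)) || ((\v.false) (let w = 8 in (\p.3)))) in (let q = (((\r.(\s.true)) 1) (\t.8)) in true)) then (if false then (if (if false then (true && false) else ((\a.true) 3)) then ((\b.false) (false || true)) else true) else ((((\c.(\d.3)) true) (\e.1)) == ((if true then 8 else 2) - (if true then 7 else 4)))) else ((if (let f = (4 < 2) in (8 == 4)) then (\g.(false || g)) else (\h.(if h then h else true))) ((\m.((\n.m) 5)) (false && (7 == 0)))))
step 2: [beta@0.0.0] (if (let x = (false || ((\v.false) (let w = 8 in (\p.3)))) in (let q = (((\r.(\s.true)) 1) (\t.8)) in true)) then (if false then (if (if false then (true && false) else ((\a.true) 3)) then ((\b.false) (false || true)) else true) else ((((\c.(\d.3)) true) (\e.1)) == ((if true then 8 else 2) - (if true then 7 else 4)))) else ((if (let f = (4 < 2) in (8 == 4)) then (\g.(false || g)) else (\h.(if h then h else true))) ((\m.((\n.m) 5)) (false && (7 == 0)))))
step 3: [let@0.0.1.1] (if (let x = (false || ((\v.false) (\p.3))) in (let q = (((\r.(\s.true)) 1) (\t.8)) in true)) then (if false then (if (if false then (true && false) else ((\a.true) 3)) then ((\b.false) (false || true)) else true) else ((((\c.(\d.3)) true) (\e.1)) == ((if true then 8 else 2) - (if true then 7 else 4)))) else ((if (let f = (4 < 2) in (8 == 4)) then (\g.(false || g)) else (\h.(if h then h else true))) ((\m.((\n.m) 5)) (false && (7 == 0)))))
step 4: [beta@0.0.1] (if (let x = (false || false) in (let q = (((\r.(\s.true)) 1) (\t.8)) in true)) then (if false then (if (if false then (true && false) else ((\a.true) 3)) then ((\b.false) (false || true)) else true) else ((((\c.(\d.3)) true) (\e.1)) == ((if true then 8 else 2) - (if true then 7 else 4)))) else ((if (let f = (4 < 2) in (8 == 4)) then (\g.(false || g)) else (\h.(if h then h else true))) ((\m.((\n.m) 5)) (false && (7 == 0)))))
step 5: [delta@0.0] (if (let x = false in (let q = (((\r.(\s.true)) 1) (\t.8)) in true)) then (if false then (if (if false then (true && false) else ((\a.true) 3)) then ((\b.false) (false || true)) else true) else ((((\c.(\d.3)) true) (\e.1)) == ((if true then 8 else 2) - (if true then 7 else 4)))) else ((if (let f = (4 < 2) in (8 == 4)) then (\g.(false || g)) else (\h.(if h then h else true))) ((\m.((\n.m) 5)) (false && (7 == 0)))))
step 6: [let@0] (if (let q = (((\r.(\s.true)) 1) (\t.8)) in true) then (if false then (if (if false then (true && false) else ((\a.true) 3)) then ((\b.false) (false || true)) else true) else ((((\c.(\d.3)) true) (\e.1)) == ((if true then 8 else 2) - (if true then 7 else 4)))) else ((if (let f = (4 < 2) in (8 == 4)) then (\g.(false || g)) else (\h.(if h then h else true))) ((\m.((\n.m) 5)) (false && (7 == 0)))))
step 7: [beta@0.0.0] (if (let q = ((\s.true) (\t.8)) in true) then (if false then (if (if false then (true && false) else ((\a.true) 3)) then ((\b.false) (false || true)) else true) else ((((\c.(\d.3)) true) (\e.1)) == ((if true then 8 else 2) - (if true then 7 else 4)))) else ((if (let f = (4 < 2) in (8 == 4)) then (\g.(false || g)) else (\h.(if h then h else true))) ((\m.((\n.m) 5)) (false && (7 == 0)))))
step 8: [beta@0.0] (if (let q = true in true) then (if false then (if (if false then (true && false) else ((\a.true) 3)) then ((\b.false) (false || true)) else true) else ((((\c.(\d.3)) true) (\e.1)) == ((if true then 8 else 2) - (if true then 7 else 4)))) else ((if (let f = (4 < 2) in (8 == 4)) then (\g.(false || g)) else (\h.(if h then h else true))) ((\m.((\n.m) 5)) (false && (7 == 0)))))
step 9: [let@0] (if true then (if false then (if (if false then (true && false) else ((\a.true) 3)) then ((\b.false) (false || true)) else true) else ((((\c.(\d.3)) true) (\e.1)) == ((if true then 8 else 2) - (if true then 7 else 4)))) else ((if (let f = (4 < 2) in (8 == 4)) then (\g.(false || g)) else (\h.(if h then h else true))) ((\m.((\n.m) 5)) (false && (7 == 0)))))
step 10: [if@root] (if false then (if (if false then (true && false) else ((\a.true) 3)) then ((\b.false) (false || true)) else true) else ((((\c.(\d.3)) true) (\e.1)) == ((if true then 8 else 2) - (if true then 7 else 4))))
step 11: [if@root] ((((\c.(\d.3)) true) (\e.1)) == ((if true then 8 else 2) - (if true then 7 else 4)))
step 12: [beta@0.0] (((\d.3) (\e.1)) == ((if true then 8 else 2) - (if true then 7 else 4)))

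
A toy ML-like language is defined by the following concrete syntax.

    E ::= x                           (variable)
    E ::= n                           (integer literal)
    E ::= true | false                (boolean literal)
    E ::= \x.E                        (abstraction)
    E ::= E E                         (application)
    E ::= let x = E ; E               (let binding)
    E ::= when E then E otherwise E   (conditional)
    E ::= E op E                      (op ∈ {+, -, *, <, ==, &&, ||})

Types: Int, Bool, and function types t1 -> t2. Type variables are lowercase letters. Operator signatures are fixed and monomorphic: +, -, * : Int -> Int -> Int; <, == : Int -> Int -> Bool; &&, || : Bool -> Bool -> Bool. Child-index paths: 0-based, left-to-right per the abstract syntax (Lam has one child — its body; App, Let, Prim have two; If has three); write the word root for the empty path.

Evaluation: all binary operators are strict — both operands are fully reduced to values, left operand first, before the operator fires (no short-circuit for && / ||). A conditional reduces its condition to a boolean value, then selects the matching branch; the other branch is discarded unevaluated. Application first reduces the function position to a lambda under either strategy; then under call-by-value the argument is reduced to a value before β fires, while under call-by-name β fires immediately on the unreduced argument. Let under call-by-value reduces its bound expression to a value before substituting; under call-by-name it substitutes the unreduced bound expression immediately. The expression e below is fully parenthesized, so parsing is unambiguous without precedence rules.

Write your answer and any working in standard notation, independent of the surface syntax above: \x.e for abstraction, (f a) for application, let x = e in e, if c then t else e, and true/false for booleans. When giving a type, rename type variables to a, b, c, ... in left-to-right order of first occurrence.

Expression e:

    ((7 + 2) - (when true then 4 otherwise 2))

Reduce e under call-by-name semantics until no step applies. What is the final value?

Answer: 5

Trace:
step 0: ((7 + 2) - (if true then 4 else 2))
step 1: [delta@0] (9 - (if true then 4 else 2))
step 2: [if@1] (9 - 4)
step 3: [delta@root] 5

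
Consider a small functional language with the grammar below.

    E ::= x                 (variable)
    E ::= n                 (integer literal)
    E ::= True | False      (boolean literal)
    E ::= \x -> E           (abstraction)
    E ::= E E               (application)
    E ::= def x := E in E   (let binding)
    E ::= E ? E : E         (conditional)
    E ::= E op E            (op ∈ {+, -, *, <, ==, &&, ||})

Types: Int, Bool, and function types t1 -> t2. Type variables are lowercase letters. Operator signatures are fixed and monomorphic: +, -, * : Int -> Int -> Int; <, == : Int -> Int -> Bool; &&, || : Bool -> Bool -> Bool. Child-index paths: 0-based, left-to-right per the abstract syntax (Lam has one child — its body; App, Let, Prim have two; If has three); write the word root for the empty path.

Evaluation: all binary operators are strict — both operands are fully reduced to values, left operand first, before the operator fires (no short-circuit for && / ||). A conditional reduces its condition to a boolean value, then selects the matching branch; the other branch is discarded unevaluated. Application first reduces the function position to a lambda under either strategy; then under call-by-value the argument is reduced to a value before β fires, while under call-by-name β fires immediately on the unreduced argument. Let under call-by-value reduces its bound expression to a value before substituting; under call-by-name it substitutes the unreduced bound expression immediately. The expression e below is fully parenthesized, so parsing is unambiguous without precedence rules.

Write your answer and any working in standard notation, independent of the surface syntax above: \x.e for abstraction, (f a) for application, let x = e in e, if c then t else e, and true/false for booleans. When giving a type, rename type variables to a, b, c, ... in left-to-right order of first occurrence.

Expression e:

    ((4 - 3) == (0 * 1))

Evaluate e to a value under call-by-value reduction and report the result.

Answer: false

Derivation:
step 0: ((4 - 3) == (0 * 1))
step 1: [delta@0] (1 == (0 * 1))
step 2: [delta@1] (1 == 0)
step 3: [delta@root] false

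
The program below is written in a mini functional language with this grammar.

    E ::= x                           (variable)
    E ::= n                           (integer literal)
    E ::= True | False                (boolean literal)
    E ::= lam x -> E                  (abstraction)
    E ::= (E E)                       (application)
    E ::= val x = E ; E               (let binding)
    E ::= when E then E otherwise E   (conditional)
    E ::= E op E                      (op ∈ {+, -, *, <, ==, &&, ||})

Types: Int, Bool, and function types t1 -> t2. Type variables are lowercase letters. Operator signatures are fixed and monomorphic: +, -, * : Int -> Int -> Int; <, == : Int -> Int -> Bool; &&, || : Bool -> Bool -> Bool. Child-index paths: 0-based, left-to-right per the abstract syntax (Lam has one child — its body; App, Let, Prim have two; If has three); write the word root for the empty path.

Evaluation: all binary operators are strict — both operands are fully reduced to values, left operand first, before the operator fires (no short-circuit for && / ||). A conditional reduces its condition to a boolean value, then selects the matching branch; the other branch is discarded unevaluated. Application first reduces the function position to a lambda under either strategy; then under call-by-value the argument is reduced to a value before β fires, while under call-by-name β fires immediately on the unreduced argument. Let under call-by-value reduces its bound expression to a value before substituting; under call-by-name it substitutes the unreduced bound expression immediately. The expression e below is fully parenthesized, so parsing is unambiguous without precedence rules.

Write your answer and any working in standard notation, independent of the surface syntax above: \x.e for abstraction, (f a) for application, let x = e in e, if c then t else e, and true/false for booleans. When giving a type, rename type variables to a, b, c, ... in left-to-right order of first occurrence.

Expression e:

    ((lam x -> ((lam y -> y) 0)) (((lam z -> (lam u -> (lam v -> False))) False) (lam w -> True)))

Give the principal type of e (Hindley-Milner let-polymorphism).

Derivation:
y : b
\y._ : b -> b
  unify b -> b ~ Int -> c
  unify b ~ Int
  unify Int ~ c
_ _ : Int
\x._ : a -> Int
\v._ : f -> Bool
\u._ : e -> f -> Bool
\z._ : d -> e -> f -> Bool
  unify d -> e -> f -> Bool ~ Bool -> g
  unify d ~ Bool
  unify e -> f -> Bool ~ g
_ _ : e -> f -> Bool
\w._ : h -> Bool
  unify e -> f -> Bool ~ (h -> Bool) -> i
  unify e ~ h -> Bool
  unify f -> Bool ~ i
_ _ : f -> Bool
  unify a -> Int ~ (f -> Bool) -> j
  unify a ~ f -> Bool
  unify Int ~ j
_ _ : Int

Answer: Int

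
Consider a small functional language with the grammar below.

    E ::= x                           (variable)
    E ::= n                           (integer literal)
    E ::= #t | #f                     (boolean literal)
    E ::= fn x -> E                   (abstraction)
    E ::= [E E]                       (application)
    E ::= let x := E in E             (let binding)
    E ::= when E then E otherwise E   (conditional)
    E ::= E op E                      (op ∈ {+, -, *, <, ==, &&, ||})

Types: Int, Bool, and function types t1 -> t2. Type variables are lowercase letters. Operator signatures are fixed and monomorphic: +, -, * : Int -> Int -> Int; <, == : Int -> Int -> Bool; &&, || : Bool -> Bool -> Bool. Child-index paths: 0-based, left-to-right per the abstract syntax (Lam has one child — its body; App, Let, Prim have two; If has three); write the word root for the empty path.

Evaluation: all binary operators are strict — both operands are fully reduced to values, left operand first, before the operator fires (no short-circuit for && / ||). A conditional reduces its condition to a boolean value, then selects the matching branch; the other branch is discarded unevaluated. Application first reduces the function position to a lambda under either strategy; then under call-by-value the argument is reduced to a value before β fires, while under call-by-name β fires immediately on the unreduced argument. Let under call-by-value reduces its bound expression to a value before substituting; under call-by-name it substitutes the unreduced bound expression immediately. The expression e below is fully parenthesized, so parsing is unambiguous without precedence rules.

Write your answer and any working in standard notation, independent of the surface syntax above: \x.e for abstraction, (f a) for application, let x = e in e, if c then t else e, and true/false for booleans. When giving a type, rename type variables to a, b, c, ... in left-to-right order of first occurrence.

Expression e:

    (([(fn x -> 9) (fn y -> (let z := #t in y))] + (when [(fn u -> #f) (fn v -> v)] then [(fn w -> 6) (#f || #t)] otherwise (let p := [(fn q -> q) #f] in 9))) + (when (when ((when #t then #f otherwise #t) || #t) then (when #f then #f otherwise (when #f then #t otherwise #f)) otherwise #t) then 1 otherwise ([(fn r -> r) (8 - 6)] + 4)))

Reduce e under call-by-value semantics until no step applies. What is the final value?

Answer: 24

Working:
step 0: ((((\x.9) (\y.(let z = true in y))) + (if ((\u.false) (\v.v)) then ((\w.6) (false || true)) else (let p = ((\q.q) false) in 9))) + (if (if ((if true then false else true) || true) then (if false then false else (if false then true else false)) else true) then 1 else (((\r.r) (8 - 6)) + 4)))
step 1: [beta@0.0] ((9 + (if ((\u.false) (\v.v)) then ((\w.6) (false || true)) else (let p = ((\q.q) false) in 9))) + (if (if ((if true then false else true) || true) then (if false then false else (if false then true else false)) else true) then 1 else (((\r.r) (8 - 6)) + 4)))
step 2: [beta@0.1.0] ((9 + (if false then ((\w.6) (false || true)) else (let p = ((\q.q) false) in 9))) + (if (if ((if true then false else true) || true) then (if false then false else (if false then true else false)) else true) then 1 else (((\r.r) (8 - 6)) + 4)))
step 3: [if@0.1] ((9 + (let p = ((\q.q) false) in 9)) + (if (if ((if true then false else true) || true) then (if false then false else (if false then true else false)) else true) then 1 else (((\r.r) (8 - 6)) + 4)))
step 4: [beta@0.1.0] ((9 + (let p = false in 9)) + (if (if ((if true then false else true) || true) then (if false then false else (if false then true else false)) else true) then 1 else (((\r.r) (8 - 6)) + 4)))
step 5: [let@0.1] ((9 + 9) + (if (if ((if true then false else true) || true) then (if false then false else (if false then true else false)) else true) then 1 else (((\r.r) (8 - 6)) + 4)))
step 6: [delta@0] (18 + (if (if ((if true then false else true) || true) then (if false then false else (if false then true else false)) else true) then 1 else (((\r.r) (8 - 6)) + 4)))
step 7: [if@1.0.0.0] (18 + (if (if (false || true) then (if false then false else (if false then true else false)) else true) then 1 else (((\r.r) (8 - 6)) + 4)))
step 8: [delta@1.0.0] (18 + (if (if true then (if false then false else (if false then true else false)) else true) then 1 else (((\r.r) (8 - 6)) + 4)))
step 9: [if@1.0] (18 + (if (if false then false else (if false then true else false)) then 1 else (((\r.r) (8 - 6)) + 4)))
step 10: [if@1.0] (18 + (if (if false then true else false) then 1 else (((\r.r) (8 - 6)) + 4)))
step 11: [if@1.0] (18 + (if false then 1 else (((\r.r) (8 - 6)) + 4)))
step 12: [if@1] (18 + (((\r.r) (8 - 6)) + 4))
step 13: [delta@1.0.1] (18 + (((\r.r) 2) + 4))
step 14: [beta@1.0] (18 + (2 + 4))
step 15: [delta@1] (18 + 6)
step 16: [delta@root] 24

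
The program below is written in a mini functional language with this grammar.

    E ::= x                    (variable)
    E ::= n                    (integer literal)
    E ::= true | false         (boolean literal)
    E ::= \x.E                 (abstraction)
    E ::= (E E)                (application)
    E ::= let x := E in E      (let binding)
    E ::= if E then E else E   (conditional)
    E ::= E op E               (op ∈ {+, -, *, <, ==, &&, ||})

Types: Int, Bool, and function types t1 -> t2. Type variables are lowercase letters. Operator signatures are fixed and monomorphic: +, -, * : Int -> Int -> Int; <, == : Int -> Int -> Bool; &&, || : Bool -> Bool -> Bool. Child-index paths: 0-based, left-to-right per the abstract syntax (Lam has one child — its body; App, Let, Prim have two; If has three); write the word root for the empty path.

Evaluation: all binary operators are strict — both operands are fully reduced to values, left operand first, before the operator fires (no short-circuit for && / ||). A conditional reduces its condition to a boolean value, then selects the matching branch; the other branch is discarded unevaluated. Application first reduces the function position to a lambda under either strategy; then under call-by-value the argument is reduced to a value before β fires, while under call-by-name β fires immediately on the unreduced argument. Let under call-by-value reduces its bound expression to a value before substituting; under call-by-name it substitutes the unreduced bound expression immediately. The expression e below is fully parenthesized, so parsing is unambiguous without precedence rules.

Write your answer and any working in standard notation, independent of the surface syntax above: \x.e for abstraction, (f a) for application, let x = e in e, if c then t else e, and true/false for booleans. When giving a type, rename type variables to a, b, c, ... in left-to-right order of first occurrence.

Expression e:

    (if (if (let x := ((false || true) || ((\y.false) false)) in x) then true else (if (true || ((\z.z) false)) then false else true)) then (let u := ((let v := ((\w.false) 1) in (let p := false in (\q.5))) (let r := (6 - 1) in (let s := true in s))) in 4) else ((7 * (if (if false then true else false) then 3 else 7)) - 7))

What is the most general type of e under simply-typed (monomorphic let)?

Answer: Int

Working:
  unify Bool ~ Bool
  unify Bool ~ Bool
  unify Bool ~ Bool
\y._ : a -> Bool
  unify a -> Bool ~ Bool -> b
  unify a ~ Bool
  unify Bool ~ b
_ _ : Bool
  unify Bool ~ Bool
let x : Bool
x : Bool
  unify Bool ~ Bool
  unify Bool ~ Bool
z : c
\z._ : c -> c
  unify c -> c ~ Bool -> d
  unify c ~ Bool
  unify Bool ~ d
_ _ : Bool
  unify Bool ~ Bool
  unify Bool ~ Bool
  unify Bool ~ Bool
  unify Bool ~ Bool
  unify Bool ~ Bool
\w._ : e -> Bool
  unify e -> Bool ~ Int -> f
  unify e ~ Int
  unify Bool ~ f
_ _ : Bool
let v : Bool
let p : Bool
\q._ : g -> Int
  unify Int ~ Int
  unify Int ~ Int
let r : Int
let s : Bool
s : Bool
  unify g -> Int ~ Bool -> h
  unify g ~ Bool
  unify Int ~ h
_ _ : Int
let u : Int
  unify Int ~ Int
  unify Bool ~ Bool
  unify Bool ~ Bool
  unify Bool ~ Bool
  unify Int ~ Int
  unify Int ~ Int
  unify Int ~ Int
  unify Int ~ Int
  unify Int ~ Int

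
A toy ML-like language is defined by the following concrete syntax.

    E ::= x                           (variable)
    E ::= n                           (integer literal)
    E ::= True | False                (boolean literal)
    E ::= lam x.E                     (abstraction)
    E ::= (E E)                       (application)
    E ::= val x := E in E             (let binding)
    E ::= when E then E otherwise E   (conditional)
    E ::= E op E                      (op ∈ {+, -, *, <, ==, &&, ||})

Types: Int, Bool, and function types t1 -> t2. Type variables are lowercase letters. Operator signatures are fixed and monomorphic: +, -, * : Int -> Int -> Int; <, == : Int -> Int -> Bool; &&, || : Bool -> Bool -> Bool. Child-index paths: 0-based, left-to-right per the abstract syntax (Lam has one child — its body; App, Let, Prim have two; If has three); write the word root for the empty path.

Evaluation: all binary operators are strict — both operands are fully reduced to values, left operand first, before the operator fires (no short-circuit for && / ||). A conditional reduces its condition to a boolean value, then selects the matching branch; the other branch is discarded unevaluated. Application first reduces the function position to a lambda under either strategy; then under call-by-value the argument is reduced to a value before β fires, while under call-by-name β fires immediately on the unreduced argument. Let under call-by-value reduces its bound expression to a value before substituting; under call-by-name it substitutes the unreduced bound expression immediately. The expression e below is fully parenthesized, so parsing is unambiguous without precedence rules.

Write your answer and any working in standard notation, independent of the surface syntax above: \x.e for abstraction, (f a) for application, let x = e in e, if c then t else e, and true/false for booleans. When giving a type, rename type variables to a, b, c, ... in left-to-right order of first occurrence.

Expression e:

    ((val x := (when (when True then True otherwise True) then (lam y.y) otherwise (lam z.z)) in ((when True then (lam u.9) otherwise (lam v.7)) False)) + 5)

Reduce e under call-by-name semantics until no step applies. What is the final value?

Trace:
step 0: ((let x = (if (if true then true else true) then (\y.y) else (\z.z)) in ((if true then (\u.9) else (\v.7)) false)) + 5)
step 1: [let@0] (((if true then (\u.9) else (\v.7)) false) + 5)
step 2: [if@0.0] (((\u.9) false) + 5)
step 3: [beta@0] (9 + 5)
step 4: [delta@root] 14

Answer: 14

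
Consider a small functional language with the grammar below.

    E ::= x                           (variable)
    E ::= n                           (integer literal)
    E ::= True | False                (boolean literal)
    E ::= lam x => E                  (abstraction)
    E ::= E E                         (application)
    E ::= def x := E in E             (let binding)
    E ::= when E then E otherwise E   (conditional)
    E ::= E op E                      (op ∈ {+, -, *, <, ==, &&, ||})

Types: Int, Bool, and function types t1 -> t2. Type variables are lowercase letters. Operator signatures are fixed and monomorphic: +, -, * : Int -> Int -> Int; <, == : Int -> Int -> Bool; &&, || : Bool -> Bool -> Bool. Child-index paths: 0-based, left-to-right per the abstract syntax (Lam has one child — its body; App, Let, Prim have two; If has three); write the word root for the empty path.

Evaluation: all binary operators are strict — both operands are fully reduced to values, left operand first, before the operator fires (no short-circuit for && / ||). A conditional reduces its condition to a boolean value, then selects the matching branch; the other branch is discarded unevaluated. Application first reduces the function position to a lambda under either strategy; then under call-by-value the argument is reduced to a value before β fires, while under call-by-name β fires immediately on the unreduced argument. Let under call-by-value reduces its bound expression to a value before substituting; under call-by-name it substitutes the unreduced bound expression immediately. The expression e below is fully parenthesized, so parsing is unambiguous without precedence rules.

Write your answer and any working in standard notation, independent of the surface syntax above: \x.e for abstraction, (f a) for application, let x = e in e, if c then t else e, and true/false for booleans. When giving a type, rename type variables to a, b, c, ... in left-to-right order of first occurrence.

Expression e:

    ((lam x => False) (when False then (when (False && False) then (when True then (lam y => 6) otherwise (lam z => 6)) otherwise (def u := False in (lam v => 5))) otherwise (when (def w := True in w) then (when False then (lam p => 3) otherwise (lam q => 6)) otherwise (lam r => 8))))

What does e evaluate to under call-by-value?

Answer: false

Derivation:
step 0: ((\x.false) (if false then (if (false && false) then (if true then (\y.6) else (\z.6)) else (let u = false in (\v.5))) else (if (let w = true in w) then (if false then (\p.3) else (\q.6)) else (\r.8))))
step 1: [if@1] ((\x.false) (if (let w = true in w) then (if false then (\p.3) else (\q.6)) else (\r.8)))
step 2: [let@1.0] ((\x.false) (if true then (if false then (\p.3) else (\q.6)) else (\r.8)))
step 3: [if@1] ((\x.false) (if false then (\p.3) else (\q.6)))
step 4: [if@1] ((\x.false) (\q.6))
step 5: [beta@root] false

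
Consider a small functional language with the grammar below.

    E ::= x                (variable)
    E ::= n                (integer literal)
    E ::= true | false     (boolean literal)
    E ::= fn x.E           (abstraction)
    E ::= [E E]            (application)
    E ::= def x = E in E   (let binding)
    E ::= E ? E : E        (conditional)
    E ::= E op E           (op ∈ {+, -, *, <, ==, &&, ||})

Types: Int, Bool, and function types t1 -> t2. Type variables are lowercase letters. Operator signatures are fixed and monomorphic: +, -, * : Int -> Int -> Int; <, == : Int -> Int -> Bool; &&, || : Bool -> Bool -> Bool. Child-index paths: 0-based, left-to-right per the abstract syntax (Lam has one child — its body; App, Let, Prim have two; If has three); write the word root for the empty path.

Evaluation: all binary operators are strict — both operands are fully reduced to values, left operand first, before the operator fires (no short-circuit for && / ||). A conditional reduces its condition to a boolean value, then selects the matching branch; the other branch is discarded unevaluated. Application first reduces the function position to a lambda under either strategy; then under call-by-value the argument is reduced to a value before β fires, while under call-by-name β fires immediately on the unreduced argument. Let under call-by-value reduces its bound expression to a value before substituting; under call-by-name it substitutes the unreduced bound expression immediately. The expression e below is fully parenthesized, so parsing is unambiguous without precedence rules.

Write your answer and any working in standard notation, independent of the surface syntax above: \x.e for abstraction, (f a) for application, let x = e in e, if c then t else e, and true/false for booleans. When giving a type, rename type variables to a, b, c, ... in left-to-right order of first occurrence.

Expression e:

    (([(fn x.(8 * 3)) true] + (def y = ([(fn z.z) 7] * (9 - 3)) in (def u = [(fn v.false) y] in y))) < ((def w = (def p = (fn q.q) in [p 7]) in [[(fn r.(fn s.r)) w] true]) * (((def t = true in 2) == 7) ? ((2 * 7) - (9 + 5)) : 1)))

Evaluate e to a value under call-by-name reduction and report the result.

Answer: false

Working:
step 0: ((((\x.(8 * 3)) true) + (let y = (((\z.z) 7) * (9 - 3)) in (let u = ((\v.false) y) in y))) < ((let w = (let p = (\q.q) in (p 7)) in (((\r.(\s.r)) w) true)) * (if ((let t = true in 2) == 7) then ((2 * 7) - (9 + 5)) else 1)))
step 1: [beta@0.0] (((8 * 3) + (let y = (((\z.z) 7) * (9 - 3)) in (let u = ((\v.false) y) in y))) < ((let w = (let p = (\q.q) in (p 7)) in (((\r.(\s.r)) w) true)) * (if ((let t = true in 2) == 7) then ((2 * 7) - (9 + 5)) else 1)))
step 2: [delta@0.0] ((24 + (let y = (((\z.z) 7) * (9 - 3)) in (let u = ((\v.false) y) in y))) < ((let w = (let p = (\q.q) in (p 7)) in (((\r.(\s.r)) w) true)) * (if ((let t = true in 2) == 7) then ((2 * 7) - (9 + 5)) else 1)))
step 3: [let@0.1] ((24 + (let u = ((\v.false) (((\z.z) 7) * (9 - 3))) in (((\z.z) 7) * (9 - 3)))) < ((let w = (let p = (\q.q) in (p 7)) in (((\r.(\s.r)) w) true)) * (if ((let t = true in 2) == 7) then ((2 * 7) - (9 + 5)) else 1)))
step 4: [let@0.1] ((24 + (((\z.z) 7) * (9 - 3))) < ((let w = (let p = (\q.q) in (p 7)) in (((\r.(\s.r)) w) true)) * (if ((let t = true in 2) == 7) then ((2 * 7) - (9 + 5)) else 1)))
step 5: [beta@0.1.0] ((24 + (7 * (9 - 3))) < ((let w = (let p = (\q.q) in (p 7)) in (((\r.(\s.r)) w) true)) * (if ((let t = true in 2) == 7) then ((2 * 7) - (9 + 5)) else 1)))
step 6: [delta@0.1.1] ((24 + (7 * 6)) < ((let w = (let p = (\q.q) in (p 7)) in (((\r.(\s.r)) w) true)) * (if ((let t = true in 2) == 7) then ((2 * 7) - (9 + 5)) else 1)))
step 7: [delta@0.1] ((24 + 42) < ((let w = (let p = (\q.q) in (p 7)) in (((\r.(\s.r)) w) true)) * (if ((let t = true in 2) == 7) then ((2 * 7) - (9 + 5)) else 1)))
step 8: [delta@0] (66 < ((let w = (let p = (\q.q) in (p 7)) in (((\r.(\s.r)) w) true)) * (if ((let t = true in 2) == 7) then ((2 * 7) - (9 + 5)) else 1)))
step 9: [let@1.0] (66 < ((((\r.(\s.r)) (let p = (\q.q) in (p 7))) true) * (if ((let t = true in 2) == 7) then ((2 * 7) - (9 + 5)) else 1)))
step 10: [beta@1.0.0] (66 < (((\s.(let p = (\q.q) in (p 7))) true) * (if ((let t = true in 2) == 7) then ((2 * 7) - (9 + 5)) else 1)))
step 11: [beta@1.0] (66 < ((let p = (\q.q) in (p 7)) * (if ((let t = true in 2) == 7) then ((2 * 7) - (9 + 5)) else 1)))
step 12: [let@1.0] (66 < (((\q.q) 7) * (if ((let t = true in 2) == 7) then ((2 * 7) - (9 + 5)) else 1)))
step 13: [beta@1.0] (66 < (7 * (if ((let t = true in 2) == 7) then ((2 * 7) - (9 + 5)) else 1)))
step 14: [let@1.1.0.0] (66 < (7 * (if (2 == 7) then ((2 * 7) - (9 + 5)) else 1)))
step 15: [delta@1.1.0] (66 < (7 * (if false then ((2 * 7) - (9 + 5)) else 1)))
step 16: [if@1.1] (66 < (7 * 1))
step 17: [delta@1] (66 < 7)
step 18: [delta@root] false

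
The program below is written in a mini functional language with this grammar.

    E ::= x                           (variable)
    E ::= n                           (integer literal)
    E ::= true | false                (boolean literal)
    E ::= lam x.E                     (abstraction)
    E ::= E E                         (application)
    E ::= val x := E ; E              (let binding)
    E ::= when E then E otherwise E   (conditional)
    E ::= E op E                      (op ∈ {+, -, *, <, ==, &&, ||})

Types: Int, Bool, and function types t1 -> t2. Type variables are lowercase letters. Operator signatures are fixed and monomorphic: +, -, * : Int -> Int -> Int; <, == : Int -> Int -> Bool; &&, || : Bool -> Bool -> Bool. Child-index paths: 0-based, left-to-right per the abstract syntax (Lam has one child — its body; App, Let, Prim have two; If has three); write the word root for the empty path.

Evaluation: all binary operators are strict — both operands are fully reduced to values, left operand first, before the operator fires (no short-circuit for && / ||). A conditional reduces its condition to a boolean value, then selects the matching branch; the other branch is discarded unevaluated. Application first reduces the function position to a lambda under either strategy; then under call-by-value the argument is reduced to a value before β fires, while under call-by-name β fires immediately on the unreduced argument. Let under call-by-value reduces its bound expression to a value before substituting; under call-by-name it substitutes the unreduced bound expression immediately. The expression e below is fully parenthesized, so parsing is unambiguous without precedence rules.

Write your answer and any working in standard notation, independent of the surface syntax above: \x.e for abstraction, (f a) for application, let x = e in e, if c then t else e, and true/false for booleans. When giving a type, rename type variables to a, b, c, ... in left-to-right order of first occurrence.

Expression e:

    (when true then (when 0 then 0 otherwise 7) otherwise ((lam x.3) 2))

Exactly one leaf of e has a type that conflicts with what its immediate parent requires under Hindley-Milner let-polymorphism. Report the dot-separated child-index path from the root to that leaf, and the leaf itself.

Answer: 1.0 : 0

Trace:
  unify Bool ~ Bool
  unify Int ~ Bool
  FAIL: mismatch Int ~ Bool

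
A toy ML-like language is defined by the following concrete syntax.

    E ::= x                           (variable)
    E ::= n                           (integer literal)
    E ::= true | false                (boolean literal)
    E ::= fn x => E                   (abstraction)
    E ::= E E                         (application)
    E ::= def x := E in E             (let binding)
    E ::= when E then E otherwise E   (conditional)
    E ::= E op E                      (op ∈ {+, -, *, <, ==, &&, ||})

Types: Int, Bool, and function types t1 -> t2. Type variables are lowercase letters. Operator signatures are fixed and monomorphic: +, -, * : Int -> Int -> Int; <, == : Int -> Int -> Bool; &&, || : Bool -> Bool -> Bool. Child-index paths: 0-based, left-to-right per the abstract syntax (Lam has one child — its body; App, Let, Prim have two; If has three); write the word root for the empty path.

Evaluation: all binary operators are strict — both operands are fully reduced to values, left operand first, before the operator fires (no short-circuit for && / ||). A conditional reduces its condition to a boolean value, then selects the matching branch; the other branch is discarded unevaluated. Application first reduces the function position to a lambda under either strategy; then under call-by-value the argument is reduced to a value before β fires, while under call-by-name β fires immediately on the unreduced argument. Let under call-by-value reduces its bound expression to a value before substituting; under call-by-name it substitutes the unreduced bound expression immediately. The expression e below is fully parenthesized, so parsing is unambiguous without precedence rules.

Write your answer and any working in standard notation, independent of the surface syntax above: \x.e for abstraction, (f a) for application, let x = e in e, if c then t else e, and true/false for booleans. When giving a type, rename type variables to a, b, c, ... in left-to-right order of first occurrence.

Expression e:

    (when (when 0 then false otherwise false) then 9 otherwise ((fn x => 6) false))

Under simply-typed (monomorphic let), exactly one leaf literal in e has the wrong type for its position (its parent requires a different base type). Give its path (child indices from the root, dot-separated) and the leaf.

Answer: 0.0 : 0

Working:
  unify Int ~ Bool
  FAIL: mismatch Int ~ Bool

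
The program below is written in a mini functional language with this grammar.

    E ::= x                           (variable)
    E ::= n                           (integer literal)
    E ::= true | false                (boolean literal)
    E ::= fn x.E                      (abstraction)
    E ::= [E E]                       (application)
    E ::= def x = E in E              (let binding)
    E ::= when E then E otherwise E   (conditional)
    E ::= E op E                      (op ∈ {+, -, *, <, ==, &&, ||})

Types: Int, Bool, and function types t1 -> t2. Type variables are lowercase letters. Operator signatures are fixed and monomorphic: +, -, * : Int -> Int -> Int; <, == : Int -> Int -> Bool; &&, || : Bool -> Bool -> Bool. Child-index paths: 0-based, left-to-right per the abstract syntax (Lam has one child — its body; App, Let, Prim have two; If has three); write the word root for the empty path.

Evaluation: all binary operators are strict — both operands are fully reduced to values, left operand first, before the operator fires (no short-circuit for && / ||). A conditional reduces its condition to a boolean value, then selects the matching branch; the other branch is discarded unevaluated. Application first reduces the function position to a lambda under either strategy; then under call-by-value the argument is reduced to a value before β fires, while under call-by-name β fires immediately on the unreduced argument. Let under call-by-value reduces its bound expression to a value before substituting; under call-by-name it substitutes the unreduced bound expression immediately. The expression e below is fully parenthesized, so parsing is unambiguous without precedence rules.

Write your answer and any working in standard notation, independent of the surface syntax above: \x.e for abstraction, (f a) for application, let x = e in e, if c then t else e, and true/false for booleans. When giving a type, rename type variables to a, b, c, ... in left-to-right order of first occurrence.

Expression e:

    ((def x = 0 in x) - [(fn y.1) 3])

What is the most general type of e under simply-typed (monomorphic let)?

Answer: Int

Trace:
let x : Int
x : Int
  unify Int ~ Int
\y._ : a -> Int
  unify a -> Int ~ Int -> b
  unify a ~ Int
  unify Int ~ b
_ _ : Int
  unify Int ~ Int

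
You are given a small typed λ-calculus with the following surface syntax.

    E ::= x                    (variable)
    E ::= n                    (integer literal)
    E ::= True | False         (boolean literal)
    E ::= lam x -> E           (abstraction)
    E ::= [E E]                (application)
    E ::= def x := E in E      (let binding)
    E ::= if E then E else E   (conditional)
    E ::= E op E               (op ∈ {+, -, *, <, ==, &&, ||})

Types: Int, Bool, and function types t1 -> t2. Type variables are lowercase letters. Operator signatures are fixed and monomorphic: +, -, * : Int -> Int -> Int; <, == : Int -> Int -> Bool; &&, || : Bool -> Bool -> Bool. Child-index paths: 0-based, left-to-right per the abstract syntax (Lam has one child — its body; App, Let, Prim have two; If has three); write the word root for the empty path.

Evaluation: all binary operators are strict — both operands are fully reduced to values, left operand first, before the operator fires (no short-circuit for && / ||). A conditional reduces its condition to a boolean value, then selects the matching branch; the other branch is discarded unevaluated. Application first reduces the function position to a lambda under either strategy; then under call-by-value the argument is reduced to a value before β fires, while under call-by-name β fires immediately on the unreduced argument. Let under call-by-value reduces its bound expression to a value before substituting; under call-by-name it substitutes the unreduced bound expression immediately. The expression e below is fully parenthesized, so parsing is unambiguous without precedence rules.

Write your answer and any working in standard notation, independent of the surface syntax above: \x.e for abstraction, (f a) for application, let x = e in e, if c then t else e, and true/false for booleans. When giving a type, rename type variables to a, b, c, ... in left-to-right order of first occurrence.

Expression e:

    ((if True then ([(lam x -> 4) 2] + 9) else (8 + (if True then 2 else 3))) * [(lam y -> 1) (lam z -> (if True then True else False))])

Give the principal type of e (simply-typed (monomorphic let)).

Answer: Int

Working:
  unify Bool ~ Bool
\x._ : a -> Int
  unify a -> Int ~ Int -> b
  unify a ~ Int
  unify Int ~ b
_ _ : Int
  unify Int ~ Int
  unify Int ~ Int
  unify Int ~ Int
  unify Bool ~ Bool
  unify Int ~ Int
  unify Int ~ Int
  unify Int ~ Int
  unify Int ~ Int
\y._ : c -> Int
  unify Bool ~ Bool
  unify Bool ~ Bool
\z._ : d -> Bool
  unify c -> Int ~ (d -> Bool) -> e
  unify c ~ d -> Bool
  unify Int ~ e
_ _ : Int
  unify Int ~ Int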